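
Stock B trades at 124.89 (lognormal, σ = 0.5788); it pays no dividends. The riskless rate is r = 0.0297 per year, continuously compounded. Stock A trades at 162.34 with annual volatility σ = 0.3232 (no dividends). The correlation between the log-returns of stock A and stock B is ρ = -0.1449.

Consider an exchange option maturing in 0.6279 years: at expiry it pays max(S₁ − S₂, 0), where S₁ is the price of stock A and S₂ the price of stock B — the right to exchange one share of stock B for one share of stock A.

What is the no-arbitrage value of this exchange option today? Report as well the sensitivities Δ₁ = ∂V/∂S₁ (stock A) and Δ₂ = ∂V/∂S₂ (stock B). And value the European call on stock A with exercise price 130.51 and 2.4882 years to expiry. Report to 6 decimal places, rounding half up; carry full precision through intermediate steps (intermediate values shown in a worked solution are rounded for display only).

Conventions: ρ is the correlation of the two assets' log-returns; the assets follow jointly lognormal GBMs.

exchange price = 53.535936
Δ1 = 0.773200
Δ2 = -0.576390
price(stock A call K=130.51) = 53.512146

σ_eff = √(σ₁² + σ₂² − 2ρσ₁σ₂) = √(0.3232² + 0.5788² − 2·-0.1449·0.3232·0.5788) = 0.702624
d₁ = (ln(S₁/S₂) + (q₂ − q₁ + σ_eff²/2)T) / (σ_eff√T) = (ln(162.34/124.89) + (0.0 − 0.0 + 0.246840)·0.6279) / 0.556760 = 0.749426
d₂ = d₁ − σ_eff√T = 0.749426 − 0.556760 = 0.192666
N(d₁) = 0.773200,  N(d₂) = 0.576390
V = S₁·e^{−q₁T}·N(d₁) − S₂·e^{−q₂T}·N(d₂) = 125.521247 − 71.985311 = 53.535936
Δ₁ = e^{−q₁T}·N(d₁) = 0.773200;  Δ₂ = −e^{−q₂T}·N(d₂) = -0.576390
[vanilla: stock A call K=130.51]
σ√T = 0.3232·√2.4882 = 0.509817
d₁ = (ln(S/K) + (r+σ²/2)T) / (σ√T) = (ln(162.34/130.51) + (0.0297+0.3232²/2)·2.4882) / 0.509817 = (0.218243 + 0.203856) / 0.509817 = 0.827943
d₂ = d₁ − σ√T = 0.827943 − 0.509817 = 0.318126
e^{−rT} = 0.928765
N(d₁) = 0.796149,  N(d₂) = 0.624805
price = S·N(d₁) − K·e^{−rT}·N(d₂) = 129.246763 − 75.734617 = 53.512146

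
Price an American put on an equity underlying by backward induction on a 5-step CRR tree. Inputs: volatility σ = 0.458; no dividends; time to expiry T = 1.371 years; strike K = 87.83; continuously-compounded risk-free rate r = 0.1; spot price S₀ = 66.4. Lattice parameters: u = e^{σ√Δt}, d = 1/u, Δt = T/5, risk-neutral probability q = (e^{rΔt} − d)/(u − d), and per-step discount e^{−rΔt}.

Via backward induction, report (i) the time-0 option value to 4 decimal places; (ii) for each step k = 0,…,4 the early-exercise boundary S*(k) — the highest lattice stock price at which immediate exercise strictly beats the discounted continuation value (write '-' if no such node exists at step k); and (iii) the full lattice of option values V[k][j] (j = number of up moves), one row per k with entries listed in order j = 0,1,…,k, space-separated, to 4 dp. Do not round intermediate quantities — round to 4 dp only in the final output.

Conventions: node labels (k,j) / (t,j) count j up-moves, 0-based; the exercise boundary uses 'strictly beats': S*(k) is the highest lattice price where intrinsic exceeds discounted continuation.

params: Δt=0.27420 u=1.27103 d=0.78676 q=0.49773 e^(-rΔt)=0.97295
t_5 payoffs: 67.8135 55.4929 35.5889 3.4336 0.0000 0.0000
t_4: node(4,0) S=25.4416 payoff=62.3884 vs cont=60.0128 → 62.3884 [stop]  node(4,1) S=41.1014 payoff=46.7286 vs cont=44.3530 → 46.7286 [stop]  node(4,2) S=66.4000 payoff=21.4300 vs cont=19.0544 → 21.4300 [stop]  node(4,3) S=107.2704 payoff=0.0000 vs cont=1.6779 → 1.6779 [wait]  node(4,4) S=173.2971 payoff=0.0000 vs cont=0.0000 → 0.0000 [wait]  ⇒ S*(4)=66.4000
t_3: node(3,0) S=32.3371 payoff=55.4929 vs cont=53.1174 → 55.4929 [stop]  node(3,1) S=52.2411 payoff=35.5889 vs cont=33.2133 → 35.5889 [stop]  node(3,2) S=84.3964 payoff=3.4336 vs cont=11.2850 → 11.2850 [wait]  node(3,3) S=136.3438 payoff=0.0000 vs cont=0.8200 → 0.8200 [wait]  ⇒ S*(3)=52.2411
t_2: node(2,0) S=41.1014 payoff=46.7286 vs cont=44.3530 → 46.7286 [stop]  node(2,1) S=66.4000 payoff=21.4300 vs cont=22.8566 → 22.8566 [wait]  node(2,2) S=107.2704 payoff=0.0000 vs cont=5.9119 → 5.9119 [wait]  ⇒ S*(2)=41.1014
t_1: node(1,0) S=52.2411 payoff=35.5889 vs cont=33.9042 → 35.5889 [stop]  node(1,1) S=84.3964 payoff=3.4336 vs cont=14.0325 → 14.0325 [wait]  ⇒ S*(1)=52.2411
t_0: node(0,0) S=66.4000 payoff=21.4300 vs cont=24.1872 → 24.1872 [wait]  ⇒ S*(0)=-

price = 24.1872
boundary = - 52.2411 41.1014 52.2411 66.4000
tree:
24.1872
35.5889 14.0325
46.7286 22.8566 5.9119
55.4929 35.5889 11.2850 0.8200
62.3884 46.7286 21.4300 1.6779 0.0000
67.8135 55.4929 35.5889 3.4336 0.0000 0.0000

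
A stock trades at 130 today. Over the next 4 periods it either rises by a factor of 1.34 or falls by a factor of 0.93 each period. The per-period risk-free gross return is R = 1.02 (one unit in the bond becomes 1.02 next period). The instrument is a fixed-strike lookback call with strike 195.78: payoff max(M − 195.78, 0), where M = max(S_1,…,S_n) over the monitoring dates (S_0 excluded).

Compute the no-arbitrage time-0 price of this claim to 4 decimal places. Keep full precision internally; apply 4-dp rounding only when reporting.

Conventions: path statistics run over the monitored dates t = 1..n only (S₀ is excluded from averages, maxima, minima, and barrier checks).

No-arbitrage gives p* = (R−d)/(u−d) = 0.2195: enumerate every path, weight its payoff by its p*-probability, and discount by R^4.
Enumerate all 2^4 = 16 price paths (U = up ×1.34, D = down ×0.93); each path with k up-moves has probability p*^k·(1−p*)^(4−k).
DDDD: M=120.9000, payoff=0.0000, prob=0.371077
UDDD: M=174.2000, payoff=0.0000, prob=0.104366
DUDD: M=162.0060, payoff=0.0000, prob=0.104366
UUDD: M=233.4280, payoff=37.6480, prob=0.029353
DDUD: M=150.6656, payoff=0.0000, prob=0.104366
UDUD: M=217.0880, payoff=21.3080, prob=0.029353
DUUD: M=217.0880, payoff=21.3080, prob=0.029353
UUUD: M=312.7935, payoff=117.0135, prob=0.008255
DDDU: M=140.1190, payoff=0.0000, prob=0.104366
UDDU: M=201.8919, payoff=6.1119, prob=0.029353
DUDU: M=201.8919, payoff=6.1119, prob=0.029353
UUDU: M=290.8980, payoff=95.1180, prob=0.008255
DDUU: M=201.8919, payoff=6.1119, prob=0.029353
UDUU: M=290.8980, payoff=95.1180, prob=0.008255
DUUU: M=290.8980, payoff=95.1180, prob=0.008255
UUUU: M=419.1433, payoff=223.3633, prob=0.002322
Price = Σ prob·payoff / R^4 = 6.734529 / 1.082432 = 6.2217

price = 6.2217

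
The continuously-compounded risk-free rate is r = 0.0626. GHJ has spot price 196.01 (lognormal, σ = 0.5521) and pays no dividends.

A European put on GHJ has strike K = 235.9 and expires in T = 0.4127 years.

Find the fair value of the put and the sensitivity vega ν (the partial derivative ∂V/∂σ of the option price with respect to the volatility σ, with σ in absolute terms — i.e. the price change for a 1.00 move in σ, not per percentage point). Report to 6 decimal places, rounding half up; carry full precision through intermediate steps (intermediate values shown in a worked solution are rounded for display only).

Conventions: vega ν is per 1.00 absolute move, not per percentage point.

price = 49.849319
ν = 48.409214

σ√T = 0.5521·√0.4127 = 0.354679
d₁ = (ln(S/K) + (r+σ²/2)T) / (σ√T) = (ln(196.01/235.9) + (0.0626+0.5521²/2)·0.4127) / 0.354679 = (-0.185242 + 0.088733) / 0.354679 = -0.272102
d₂ = d₁ − σ√T = -0.272102 − 0.354679 = -0.626781
e^{−rT} = 0.974496
N(−d₁) = 0.607228,  N(−d₂) = 0.734599
Put price V = K·e^{−rT}·N(−d₂) − S·N(−d₁) = 168.872136 − 119.022817 = 49.849319
φ(d₁) = (1/√(2π))·e^{−d₁²/2} = 0.384444
ν = S·φ(d₁)·√T = 48.409214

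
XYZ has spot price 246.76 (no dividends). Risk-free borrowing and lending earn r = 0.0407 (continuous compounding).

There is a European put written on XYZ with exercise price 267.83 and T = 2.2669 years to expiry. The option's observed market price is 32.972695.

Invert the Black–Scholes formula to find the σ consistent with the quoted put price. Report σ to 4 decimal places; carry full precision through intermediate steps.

At σ = 0.2333 the Black–Scholes value reproduces the quote:
σ√T = 0.2333·√2.2669 = 0.351262
d₁ = (ln(S/K) + (r+σ²/2)T) / (σ√T) = (ln(246.76/267.83) + (0.0407+0.2333²/2)·2.2669) / 0.351262 = (-0.081936 + 0.153955) / 0.351262 = 0.205029
d₂ = d₁ − σ√T = 0.205029 − 0.351262 = -0.146232
e^{−rT} = 0.911865
N(−d₁) = 0.418775,  N(−d₂) = 0.558131
V = K·e^{−rT}·N(−d₂) − S·N(−d₁) = 136.309506 − 103.336811 = 32.972695 (the observed quote) — the price is monotone increasing in volatility, hence this σ is the only solution

sigma = 0.2333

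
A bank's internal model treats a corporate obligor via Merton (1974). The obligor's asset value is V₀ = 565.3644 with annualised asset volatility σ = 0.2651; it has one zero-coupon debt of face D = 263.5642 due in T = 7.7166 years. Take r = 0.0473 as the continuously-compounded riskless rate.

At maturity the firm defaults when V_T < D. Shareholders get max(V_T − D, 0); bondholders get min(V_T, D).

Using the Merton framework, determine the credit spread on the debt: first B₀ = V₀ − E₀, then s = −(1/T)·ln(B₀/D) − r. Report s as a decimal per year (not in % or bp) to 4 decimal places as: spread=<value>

spread=0.0044

Equity is a call on the firm's assets struck at D = 263.5642:
d₁ = [ln(V₀/D) + (r + σ²/2)T] / (σ√T)
   = [ln(565.3644/263.5642) + (0.0473 + 0.5·0.2651²)·7.7166] / (0.2651·√7.7166)
   = [0.763173 + 0.636149] / 0.736415 = 1.900181
d₂ = d₁ − σ√T = 1.900181 − 0.736415 = 1.163766
N(d₁) = 0.971295,  N(d₂) = 0.877741,  e^(−rT) = 0.694200
E₀ = V₀·N(d₁) − D·e^(−rT)·N(d₂)
   = 565.3644·0.971295 − 263.5642·0.694200·0.877741 = 388.538883
B₀ = V₀ − E₀ = 565.3644 − 388.538883 = 176.825517
spread = −(1/T)·ln(B₀/D) − r = −(1/7.7166)·ln(176.825517/263.5642) − 0.0473 = 0.00442401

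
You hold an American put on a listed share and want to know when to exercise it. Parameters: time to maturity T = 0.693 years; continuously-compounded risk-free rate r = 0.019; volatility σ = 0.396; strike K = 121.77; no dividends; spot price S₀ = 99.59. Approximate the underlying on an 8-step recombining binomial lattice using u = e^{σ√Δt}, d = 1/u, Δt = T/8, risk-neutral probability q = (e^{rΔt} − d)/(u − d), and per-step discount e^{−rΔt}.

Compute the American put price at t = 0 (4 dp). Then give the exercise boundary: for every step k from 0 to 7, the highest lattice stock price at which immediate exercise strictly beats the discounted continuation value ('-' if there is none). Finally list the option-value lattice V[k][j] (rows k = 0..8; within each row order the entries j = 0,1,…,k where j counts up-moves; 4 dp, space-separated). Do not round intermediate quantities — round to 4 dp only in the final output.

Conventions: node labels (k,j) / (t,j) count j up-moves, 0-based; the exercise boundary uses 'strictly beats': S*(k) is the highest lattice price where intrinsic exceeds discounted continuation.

price = 27.1964
boundary = - - - 70.2042 78.8825 70.2042 78.8825 88.6336
tree:
27.1964
34.7943 18.9911
43.0871 25.8560 11.5581
51.5658 33.9744 17.0776 5.5690
59.2894 42.8875 24.3557 9.1867 1.6367
66.1632 51.5658 33.2256 14.7512 3.1402 0.0000
72.2808 59.2894 42.8875 22.7866 6.0251 0.0000 0.0000
77.7254 66.1632 51.5658 33.1364 11.5601 0.0000 0.0000 0.0000
82.5710 72.2808 59.2894 42.8875 22.1800 0.0000 0.0000 0.0000 0.0000

Δt=0.08662, u=1.12362, d=0.88998, q=0.47795, disc=e^(-rΔt)=0.99836
k=8 terminal: V=max(K-S,0) → 82.5710 72.2808 59.2894 42.8875 22.1800 0.0000 0.0000 0.0000 0.0000
k=7: j=0 S=44.0446 intr=77.7254 cont=77.5251 V=77.7254[EX]; j=1 S=55.6068 intr=66.1632 cont=65.9629 V=66.1632[EX]; j=2 S=70.2042 intr=51.5658 cont=51.3655 V=51.5658[EX]; j=3 S=88.6336 intr=33.1364 cont=32.9362 V=33.1364[EX]; j=4 S=111.9008 intr=9.8692 cont=11.5601 V=11.5601[hold]; j=5 S=141.2760 intr=0.0000 cont=0.0000 V=0.0000[hold]; j=6 S=178.3625 intr=0.0000 cont=0.0000 V=0.0000[hold]; j=7 S=225.1845 intr=0.0000 cont=0.0000 V=0.0000[hold]  S*(7)=88.6336
k=6: j=0 S=49.4892 intr=72.2808 cont=72.0805 V=72.2808[EX]; j=1 S=62.4806 intr=59.2894 cont=59.0891 V=59.2894[EX]; j=2 S=78.8825 intr=42.8875 cont=42.6873 V=42.8875[EX]; j=3 S=99.5900 intr=22.1800 cont=22.7866 V=22.7866[hold]; j=4 S=125.7335 intr=0.0000 cont=6.0251 V=6.0251[hold]; j=5 S=158.7398 intr=0.0000 cont=0.0000 V=0.0000[hold]; j=6 S=200.4108 intr=0.0000 cont=0.0000 V=0.0000[hold]  S*(6)=78.8825
k=5: j=0 S=55.6068 intr=66.1632 cont=65.9629 V=66.1632[EX]; j=1 S=70.2042 intr=51.5658 cont=51.3655 V=51.5658[EX]; j=2 S=88.6336 intr=33.1364 cont=33.2256 V=33.2256[hold]; j=3 S=111.9008 intr=9.8692 cont=14.7512 V=14.7512[hold]; j=4 S=141.2760 intr=0.0000 cont=3.1402 V=3.1402[hold]; j=5 S=178.3625 intr=0.0000 cont=0.0000 V=0.0000[hold]  S*(5)=70.2042
k=4: j=0 S=62.4806 intr=59.2894 cont=59.0891 V=59.2894[EX]; j=1 S=78.8825 intr=42.8875 cont=42.7298 V=42.8875[EX]; j=2 S=99.5900 intr=22.1800 cont=24.3557 V=24.3557[hold]; j=3 S=125.7335 intr=0.0000 cont=9.1867 V=9.1867[hold]; j=4 S=158.7398 intr=0.0000 cont=1.6367 V=1.6367[hold]  S*(4)=78.8825
k=3: j=0 S=70.2042 intr=51.5658 cont=51.3655 V=51.5658[EX]; j=1 S=88.6336 intr=33.1364 cont=33.9744 V=33.9744[hold]; j=2 S=111.9008 intr=9.8692 cont=17.0776 V=17.0776[hold]; j=3 S=141.2760 intr=0.0000 cont=5.5690 V=5.5690[hold]  S*(3)=70.2042
k=2: j=0 S=78.8825 intr=42.8875 cont=43.0871 V=43.0871[hold]; j=1 S=99.5900 intr=22.1800 cont=25.8560 V=25.8560[hold]; j=2 S=125.7335 intr=0.0000 cont=11.5581 V=11.5581[hold]  S*(2)=-
k=1: j=0 S=88.6336 intr=33.1364 cont=34.7943 V=34.7943[hold]; j=1 S=111.9008 intr=9.8692 cont=18.9911 V=18.9911[hold]  S*(1)=-
k=0: j=0 S=99.5900 intr=22.1800 cont=27.1964 V=27.1964[hold]  S*(0)=-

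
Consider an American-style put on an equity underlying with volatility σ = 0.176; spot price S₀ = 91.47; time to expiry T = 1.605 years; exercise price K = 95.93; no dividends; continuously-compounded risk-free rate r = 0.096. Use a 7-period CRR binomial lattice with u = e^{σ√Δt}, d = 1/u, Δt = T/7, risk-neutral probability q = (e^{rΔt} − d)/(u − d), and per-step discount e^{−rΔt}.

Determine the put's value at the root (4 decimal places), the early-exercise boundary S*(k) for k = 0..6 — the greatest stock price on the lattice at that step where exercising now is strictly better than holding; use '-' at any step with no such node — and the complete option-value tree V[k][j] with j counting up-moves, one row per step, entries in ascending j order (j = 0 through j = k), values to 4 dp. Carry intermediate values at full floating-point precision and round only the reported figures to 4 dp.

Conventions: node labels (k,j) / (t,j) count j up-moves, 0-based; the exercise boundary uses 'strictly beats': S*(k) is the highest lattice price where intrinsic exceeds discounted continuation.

price = 6.2714
boundary = - 84.0772 77.2819 84.0772 77.2819 84.0772 77.2819
tree:
6.2714
11.8528 2.9439
18.6481 6.0058 1.1003
24.8942 11.8528 2.4994 0.2490
30.6354 18.6481 5.5388 0.6540 0.0000
35.9126 24.8942 11.8528 1.7179 0.0000 0.0000
40.7634 30.6354 18.6481 4.5124 0.0000 0.0000 0.0000
45.2220 35.9126 24.8942 11.8528 0.0000 0.0000 0.0000 0.0000

Δt=0.22929  u=1.08793  d=0.91918  q=0.61083  discount=0.97823
step 7 (expiry): payoffs max(K−S,0) = 45.2220 35.9126 24.8942 11.8528 0.0000 0.0000 0.0000 0.0000
step 6: (k=6,j=0): S=55.1666, K−S=40.7634, hold=38.6749 ⇒ V=40.7634 exercise | (k=6,j=1): S=65.2946, K−S=30.6354, hold=28.5469 ⇒ V=30.6354 exercise | (k=6,j=2): S=77.2819, K−S=18.6481, hold=16.5596 ⇒ V=18.6481 exercise | (k=6,j=3): S=91.4700, K−S=4.4600, hold=4.5124 ⇒ V=4.5124 continue | (k=6,j=4): S=108.2628, K−S=0.0000, hold=0.0000 ⇒ V=0.0000 continue | (k=6,j=5): S=128.1387, K−S=0.0000, hold=0.0000 ⇒ V=0.0000 continue | (k=6,j=6): S=151.6634, K−S=0.0000, hold=0.0000 ⇒ V=0.0000 continue  boundary S*=77.2819
step 5: (k=5,j=0): S=60.0174, K−S=35.9126, hold=33.8242 ⇒ V=35.9126 exercise | (k=5,j=1): S=71.0358, K−S=24.8942, hold=22.8057 ⇒ V=24.8942 exercise | (k=5,j=2): S=84.0772, K−S=11.8528, hold=9.7956 ⇒ V=11.8528 exercise | (k=5,j=3): S=99.5128, K−S=0.0000, hold=1.7179 ⇒ V=1.7179 continue | (k=5,j=4): S=117.7822, K−S=0.0000, hold=0.0000 ⇒ V=0.0000 continue | (k=5,j=5): S=139.4057, K−S=0.0000, hold=0.0000 ⇒ V=0.0000 continue  boundary S*=84.0772
step 4: (k=4,j=0): S=65.2946, K−S=30.6354, hold=28.5469 ⇒ V=30.6354 exercise | (k=4,j=1): S=77.2819, K−S=18.6481, hold=16.5596 ⇒ V=18.6481 exercise | (k=4,j=2): S=91.4700, K−S=4.4600, hold=5.5388 ⇒ V=5.5388 continue | (k=4,j=3): S=108.2628, K−S=0.0000, hold=0.6540 ⇒ V=0.6540 continue | (k=4,j=4): S=128.1387, K−S=0.0000, hold=0.0000 ⇒ V=0.0000 continue  boundary S*=77.2819
step 3: (k=3,j=0): S=71.0358, K−S=24.8942, hold=22.8057 ⇒ V=24.8942 exercise | (k=3,j=1): S=84.0772, K−S=11.8528, hold=10.4089 ⇒ V=11.8528 exercise | (k=3,j=2): S=99.5128, K−S=0.0000, hold=2.4994 ⇒ V=2.4994 continue | (k=3,j=3): S=117.7822, K−S=0.0000, hold=0.2490 ⇒ V=0.2490 continue  boundary S*=84.0772
step 2: (k=2,j=0): S=77.2819, K−S=18.6481, hold=16.5596 ⇒ V=18.6481 exercise | (k=2,j=1): S=91.4700, K−S=4.4600, hold=6.0058 ⇒ V=6.0058 continue | (k=2,j=2): S=108.2628, K−S=0.0000, hold=1.1003 ⇒ V=1.1003 continue  boundary S*=77.2819
step 1: (k=1,j=0): S=84.0772, K−S=11.8528, hold=10.6880 ⇒ V=11.8528 exercise | (k=1,j=1): S=99.5128, K−S=0.0000, hold=2.9439 ⇒ V=2.9439 continue  boundary S*=84.0772
step 0: (k=0,j=0): S=91.4700, K−S=4.4600, hold=6.2714 ⇒ V=6.2714 continue  boundary S*=-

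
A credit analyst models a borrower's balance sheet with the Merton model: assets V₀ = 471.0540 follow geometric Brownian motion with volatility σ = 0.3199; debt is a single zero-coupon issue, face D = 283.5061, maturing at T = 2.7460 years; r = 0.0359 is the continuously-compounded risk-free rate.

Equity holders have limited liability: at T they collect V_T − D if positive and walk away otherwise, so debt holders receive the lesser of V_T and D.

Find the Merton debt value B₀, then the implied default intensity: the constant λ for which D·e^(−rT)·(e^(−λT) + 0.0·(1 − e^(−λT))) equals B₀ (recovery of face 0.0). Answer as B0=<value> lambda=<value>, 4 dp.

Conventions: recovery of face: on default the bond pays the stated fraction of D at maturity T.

B0=245.5611 lambda=0.0164

Work the structural quantities from V₀ = 471.0540 against face 283.5061:
d₁ = [ln(V₀/D) + (r + σ²/2)T] / (σ√T)
   = [ln(471.0540/283.5061) + (0.0359 + 0.5·0.3199²)·2.7460] / (0.3199·√2.7460)
   = [0.507739 + 0.239089] / 0.530108 = 1.408822
d₂ = d₁ − σ√T = 1.408822 − 0.530108 = 0.878713
N(d₁) = 0.920556,  N(d₂) = 0.810222,  e^(−rT) = 0.906122
E₀ = V₀·N(d₁) − D·e^(−rT)·N(d₂)
   = 471.0540·0.920556 − 283.5061·0.906122·0.810222 = 225.492874
B₀ = V₀ − E₀ = 471.0540 − 225.492874 = 245.561126
e^(−λT) = (B₀·e^(rT)/D − 0)/(1 − 0) = (245.5611·1.103604/283.5061 − 0)/1 = 0.95589573
λ = −ln(0.95589573)/2.7460 = 0.016426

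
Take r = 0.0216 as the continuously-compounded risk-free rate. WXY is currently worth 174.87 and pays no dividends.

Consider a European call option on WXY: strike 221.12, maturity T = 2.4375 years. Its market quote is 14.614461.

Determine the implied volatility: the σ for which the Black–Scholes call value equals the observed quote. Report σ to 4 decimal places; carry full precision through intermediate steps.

At σ = 0.2422 the Black–Scholes value reproduces the quote:
σ√T = 0.2422·√2.4375 = 0.378135
d₁ = (ln(S/K) + (r+σ²/2)T) / (σ√T) = (ln(174.87/221.12) + (0.0216+0.2422²/2)·2.4375) / 0.378135 = (-0.234663 + 0.124143) / 0.378135 = -0.292276
d₂ = d₁ − σ√T = -0.292276 − 0.378135 = -0.670411
e^{−rT} = 0.948712
N(d₁) = 0.385038,  N(d₂) = 0.251298
V = S·N(d₁) − K·e^{−rT}·N(d₂) = 67.331539 − 52.717077 = 14.614461 (the observed quote) — the price is monotone increasing in volatility, hence this σ is the only solution

sigma = 0.2422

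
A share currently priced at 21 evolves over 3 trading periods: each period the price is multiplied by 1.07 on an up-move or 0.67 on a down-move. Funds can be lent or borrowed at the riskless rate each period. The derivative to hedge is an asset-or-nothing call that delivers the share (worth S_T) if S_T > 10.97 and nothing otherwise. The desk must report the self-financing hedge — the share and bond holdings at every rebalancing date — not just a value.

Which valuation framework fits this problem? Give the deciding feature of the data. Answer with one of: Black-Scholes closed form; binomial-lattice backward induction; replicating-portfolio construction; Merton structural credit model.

Key observation: the mandate to exhibit the hedge at every date and state singles out the replicating-portfolio construction on the 3-period tree with factors 1.07 and 0.67 from 21.

framework: replicating-portfolio construction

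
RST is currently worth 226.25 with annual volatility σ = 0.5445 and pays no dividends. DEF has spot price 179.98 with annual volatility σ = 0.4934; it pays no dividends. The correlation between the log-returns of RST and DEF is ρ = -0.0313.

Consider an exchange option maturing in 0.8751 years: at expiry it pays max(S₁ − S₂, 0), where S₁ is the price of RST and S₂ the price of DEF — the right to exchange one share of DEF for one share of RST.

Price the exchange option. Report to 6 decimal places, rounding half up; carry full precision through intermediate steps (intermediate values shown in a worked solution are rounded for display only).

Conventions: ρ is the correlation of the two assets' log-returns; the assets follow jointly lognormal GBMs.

exchange price = 81.385585

σ_eff = √(σ₁² + σ₂² − 2ρσ₁σ₂) = √(0.5445² + 0.4934² − 2·-0.0313·0.5445·0.4934) = 0.746151
d₁ = (ln(S₁/S₂) + (q₂ − q₁ + σ_eff²/2)T) / (σ_eff√T) = (ln(226.25/179.98) + (0.0 − 0.0 + 0.278371)·0.8751) / 0.698000 = 0.676786
d₂ = d₁ − σ_eff√T = 0.676786 − 0.698000 = -0.021214
N(d₁) = 0.750729,  N(d₂) = 0.491537
V = S₁·e^{−q₁T}·N(d₁) − S₂·e^{−q₂T}·N(d₂) = 169.852489 − 88.466904 = 81.385585
Key observation: no risk-free rate is needed — with the second asset as numeraire the exchange option is a call on the ratio S₁/S₂, and r cancels out of the value.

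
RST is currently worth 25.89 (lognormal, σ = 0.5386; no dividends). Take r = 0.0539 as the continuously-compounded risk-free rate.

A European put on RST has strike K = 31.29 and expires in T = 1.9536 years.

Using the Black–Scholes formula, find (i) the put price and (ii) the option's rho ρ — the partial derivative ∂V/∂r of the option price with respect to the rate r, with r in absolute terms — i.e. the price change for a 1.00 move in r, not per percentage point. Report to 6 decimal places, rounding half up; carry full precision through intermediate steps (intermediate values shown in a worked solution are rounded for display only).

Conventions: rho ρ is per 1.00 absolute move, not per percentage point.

σ√T = 0.5386·√1.9536 = 0.752808
d₁ = (ln(S/K) + (r+σ²/2)T) / (σ√T) = (ln(25.89/31.29) + (0.0539+0.5386²/2)·1.9536) / 0.752808 = (-0.189442 + 0.388659) / 0.752808 = 0.264632
d₂ = d₁ − σ√T = 0.264632 − 0.752808 = -0.488176
e^{−rT} = 0.900055
N(−d₁) = 0.395646,  N(−d₂) = 0.687287
Put price V = K·e^{−rT}·N(−d₂) − S·N(−d₁) = 19.355889 − 10.243286 = 9.112602
ρ = −K·T·e^{−rT}·N(−d₂) = -37.813664

price = 9.112602
ρ = -37.813664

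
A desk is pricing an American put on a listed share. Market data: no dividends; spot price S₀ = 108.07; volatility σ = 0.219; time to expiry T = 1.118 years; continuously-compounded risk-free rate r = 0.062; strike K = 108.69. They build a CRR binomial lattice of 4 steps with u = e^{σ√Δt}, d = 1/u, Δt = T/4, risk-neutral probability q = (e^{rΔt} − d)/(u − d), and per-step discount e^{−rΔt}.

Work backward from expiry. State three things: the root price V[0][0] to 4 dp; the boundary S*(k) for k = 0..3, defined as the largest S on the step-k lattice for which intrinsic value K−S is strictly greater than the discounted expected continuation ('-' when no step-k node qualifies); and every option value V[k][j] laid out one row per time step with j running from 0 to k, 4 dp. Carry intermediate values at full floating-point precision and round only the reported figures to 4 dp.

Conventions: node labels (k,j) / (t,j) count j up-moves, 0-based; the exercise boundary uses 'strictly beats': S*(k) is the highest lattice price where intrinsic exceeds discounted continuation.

Δt=0.27950, u=1.12275, d=0.89067, q=0.54641, disc=e^(-rΔt)=0.98282
k=4 terminal: V=max(K-S,0) → 40.6798 22.9587 0.6200 0.0000 0.0000
k=3: j=0 S=76.3584 intr=32.3316 cont=30.4643 V=32.3316[EX]; j=1 S=96.2548 intr=12.4352 cont=10.5679 V=12.4352[EX]; j=2 S=121.3355 intr=0.0000 cont=0.2764 V=0.2764[hold]; j=3 S=152.9514 intr=0.0000 cont=0.0000 V=0.0000[hold]  S*(3)=96.2548
k=2: j=0 S=85.7313 intr=22.9587 cont=21.0914 V=22.9587[EX]; j=1 S=108.0700 intr=0.6200 cont=5.6921 V=5.6921[hold]; j=2 S=136.2294 intr=0.0000 cont=0.1232 V=0.1232[hold]  S*(2)=85.7313
k=1: j=0 S=96.2548 intr=12.4352 cont=13.2917 V=13.2917[hold]; j=1 S=121.3355 intr=0.0000 cont=2.6037 V=2.6037[hold]  S*(1)=-
k=0: j=0 S=108.0700 intr=0.6200 cont=7.3237 V=7.3237[hold]  S*(0)=-

price = 7.3237
boundary = - - 85.7313 96.2548
tree:
7.3237
13.2917 2.6037
22.9587 5.6921 0.1232
32.3316 12.4352 0.2764 0.0000
40.6798 22.9587 0.6200 0.0000 0.0000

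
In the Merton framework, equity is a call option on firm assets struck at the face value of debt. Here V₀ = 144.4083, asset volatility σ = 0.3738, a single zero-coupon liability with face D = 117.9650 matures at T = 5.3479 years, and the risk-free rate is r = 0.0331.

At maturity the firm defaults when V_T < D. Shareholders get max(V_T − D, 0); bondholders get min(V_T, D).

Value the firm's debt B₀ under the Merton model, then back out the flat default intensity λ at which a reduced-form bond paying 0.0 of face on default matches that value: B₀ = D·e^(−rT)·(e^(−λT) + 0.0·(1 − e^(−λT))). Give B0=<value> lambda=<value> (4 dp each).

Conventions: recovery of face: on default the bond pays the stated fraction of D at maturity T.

B0=77.3812 lambda=0.0457

Work the structural quantities from V₀ = 144.4083 against face 117.9650:
d₁ = [ln(V₀/D) + (r + σ²/2)T] / (σ√T)
   = [ln(144.4083/117.9650) + (0.0331 + 0.5·0.3738²)·5.3479] / (0.3738·√5.3479)
   = [0.202257 + 0.550637] / 0.864432 = 0.870969
d₂ = d₁ − σ√T = 0.870969 − 0.864432 = 0.006537
N(d₁) = 0.808114,  N(d₂) = 0.502608,  e^(−rT) = 0.837767
E₀ = V₀·N(d₁) − D·e^(−rT)·N(d₂)
   = 144.4083·0.808114 − 117.9650·0.837767·0.502608 = 67.027134
B₀ = V₀ − E₀ = 144.4083 − 67.027134 = 77.381166
e^(−λT) = (B₀·e^(rT)/D − 0)/(1 − 0) = (77.3812·1.193650/117.9650 − 0)/1 = 0.78299527
λ = −ln(0.78299527)/5.3479 = 0.045743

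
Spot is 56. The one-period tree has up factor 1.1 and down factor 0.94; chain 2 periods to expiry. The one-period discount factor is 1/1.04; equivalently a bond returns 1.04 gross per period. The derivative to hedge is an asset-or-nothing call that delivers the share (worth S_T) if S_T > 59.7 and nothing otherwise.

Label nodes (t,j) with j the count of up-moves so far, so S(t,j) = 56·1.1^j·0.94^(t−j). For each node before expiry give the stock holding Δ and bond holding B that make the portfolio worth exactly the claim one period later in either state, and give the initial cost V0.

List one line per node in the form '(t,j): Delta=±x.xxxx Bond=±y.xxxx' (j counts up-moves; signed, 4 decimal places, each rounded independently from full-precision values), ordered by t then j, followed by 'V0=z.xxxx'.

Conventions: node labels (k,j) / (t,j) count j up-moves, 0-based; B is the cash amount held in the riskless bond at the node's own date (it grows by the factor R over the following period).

(0,0): Delta=4.5448 Bond=-230.0354
(1,0): Delta=0.0000 Bond=0.0000
(1,1): Delta=6.8750 Bond=-382.7788
V0=24.4718

Risk-neutral probability p* = (R−d)/(u−d) = (1.04−0.94)/(1.1−0.94) = 0.6250.
At maturity the claim pays: V(2,0)=0.0000, V(2,1)=0.0000, V(2,2)=67.7600
Node (1,0) S=52.6400: V=(p*·0.0000+(1−p*)·0.0000)/1.04=0.0000; Δ=(0.0000−0.0000)/(57.9040−49.4816)=0.0000; B=V−Δ·S=0.0000
Node (1,1) S=61.6000: V=(p*·67.7600+(1−p*)·0.0000)/1.04=40.7212; Δ=(67.7600−0.0000)/(67.7600−57.9040)=6.8750; B=V−Δ·S=-382.7788
Node (0,0) S=56.0000: V=(p*·40.7212+(1−p*)·0.0000)/1.04=24.4718; Δ=(40.7212−0.0000)/(61.6000−52.6400)=4.5448; B=V−Δ·S=-230.0354
Verification: the root portfolio costs Δ(0,0)·S0 + B(0,0) = 24.4718, matching V0.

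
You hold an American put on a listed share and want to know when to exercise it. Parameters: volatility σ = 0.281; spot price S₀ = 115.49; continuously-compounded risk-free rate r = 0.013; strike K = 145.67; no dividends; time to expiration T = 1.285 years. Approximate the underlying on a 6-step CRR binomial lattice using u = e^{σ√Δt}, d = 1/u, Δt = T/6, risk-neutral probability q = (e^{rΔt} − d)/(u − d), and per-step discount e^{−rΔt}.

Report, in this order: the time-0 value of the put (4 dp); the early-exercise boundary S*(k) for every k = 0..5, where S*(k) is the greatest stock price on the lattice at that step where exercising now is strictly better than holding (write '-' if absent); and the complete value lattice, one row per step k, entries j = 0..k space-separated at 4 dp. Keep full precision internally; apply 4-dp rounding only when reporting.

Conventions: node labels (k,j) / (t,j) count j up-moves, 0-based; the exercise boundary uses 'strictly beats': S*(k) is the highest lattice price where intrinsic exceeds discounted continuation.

params: Δt=0.21417 u=1.13888 d=0.87806 q=0.47823 e^(-rΔt)=0.99722
t_6 payoffs: 92.7419 77.0202 56.6287 30.1800 0.0000 0.0000 0.0000
t_5: node(5,0) S=60.2785 payoff=85.3915 vs cont=84.9865 → 85.3915 [stop]  node(5,1) S=78.1835 payoff=67.4865 vs cont=67.0815 → 67.4865 [stop]  node(5,2) S=101.4070 payoff=44.2630 vs cont=43.8580 → 44.2630 [stop]  node(5,3) S=131.5288 payoff=14.1412 vs cont=15.7034 → 15.7034 [wait]  node(5,4) S=170.5978 payoff=0.0000 vs cont=0.0000 → 0.0000 [wait]  node(5,5) S=221.2718 payoff=0.0000 vs cont=0.0000 → 0.0000 [wait]  ⇒ S*(5)=101.4070
t_4: node(4,0) S=68.6498 payoff=77.0202 vs cont=76.6152 → 77.0202 [stop]  node(4,1) S=89.0413 payoff=56.6287 vs cont=56.2237 → 56.6287 [stop]  node(4,2) S=115.4900 payoff=30.1800 vs cont=30.5200 → 30.5200 [wait]  node(4,3) S=149.7949 payoff=0.0000 vs cont=8.1709 → 8.1709 [wait]  node(4,4) S=194.2897 payoff=0.0000 vs cont=0.0000 → 0.0000 [wait]  ⇒ S*(4)=89.0413
t_3: node(3,0) S=78.1835 payoff=67.4865 vs cont=67.0815 → 67.4865 [stop]  node(3,1) S=101.4070 payoff=44.2630 vs cont=44.0201 → 44.2630 [stop]  node(3,2) S=131.5288 payoff=14.1412 vs cont=19.7769 → 19.7769 [wait]  node(3,3) S=170.5978 payoff=0.0000 vs cont=4.2515 → 4.2515 [wait]  ⇒ S*(3)=101.4070
t_2: node(2,0) S=89.0413 payoff=56.6287 vs cont=56.2237 → 56.6287 [stop]  node(2,1) S=115.4900 payoff=30.1800 vs cont=32.4626 → 32.4626 [wait]  node(2,2) S=149.7949 payoff=0.0000 vs cont=12.3179 → 12.3179 [wait]  ⇒ S*(2)=89.0413
t_1: node(1,0) S=101.4070 payoff=44.2630 vs cont=44.9465 → 44.9465 [wait]  node(1,1) S=131.5288 payoff=14.1412 vs cont=22.7655 → 22.7655 [wait]  ⇒ S*(1)=-
t_0: node(0,0) S=115.4900 payoff=30.1800 vs cont=34.2435 → 34.2435 [wait]  ⇒ S*(0)=-

price = 34.2435
boundary = - - 89.0413 101.4070 89.0413 101.4070
tree:
34.2435
44.9465 22.7655
56.6287 32.4626 12.3179
67.4865 44.2630 19.7769 4.2515
77.0202 56.6287 30.5200 8.1709 0.0000
85.3915 67.4865 44.2630 15.7034 0.0000 0.0000
92.7419 77.0202 56.6287 30.1800 0.0000 0.0000 0.0000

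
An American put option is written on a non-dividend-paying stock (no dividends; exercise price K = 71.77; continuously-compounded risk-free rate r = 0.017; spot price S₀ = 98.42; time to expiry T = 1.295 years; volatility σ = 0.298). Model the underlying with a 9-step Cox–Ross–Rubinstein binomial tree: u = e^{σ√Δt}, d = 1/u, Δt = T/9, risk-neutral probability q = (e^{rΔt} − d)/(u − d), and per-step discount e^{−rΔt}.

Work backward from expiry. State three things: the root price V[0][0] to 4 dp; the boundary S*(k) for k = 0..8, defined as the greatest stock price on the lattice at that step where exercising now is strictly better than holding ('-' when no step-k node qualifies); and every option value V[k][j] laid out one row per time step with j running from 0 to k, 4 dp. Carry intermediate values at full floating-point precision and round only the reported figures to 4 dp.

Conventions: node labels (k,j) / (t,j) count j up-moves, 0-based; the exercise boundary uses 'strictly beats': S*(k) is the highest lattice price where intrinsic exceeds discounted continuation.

Δt=0.14389  u=1.11968  d=0.89312  q=0.48258  discount=0.99756
step 9 (expiry): payoffs max(K−S,0) = 36.1862 27.1595 15.8430 1.6558 0.0000 0.0000 0.0000 0.0000 0.0000 0.0000
step 8: (k=8,j=0): S=39.8423, K−S=31.9277, hold=31.7524 ⇒ V=31.9277 exercise | (k=8,j=1): S=49.9493, K−S=21.8207, hold=21.6454 ⇒ V=21.8207 exercise | (k=8,j=2): S=62.6201, K−S=9.1499, hold=8.9746 ⇒ V=9.1499 exercise | (k=8,j=3): S=78.5052, K−S=0.0000, hold=0.8546 ⇒ V=0.8546 continue | (k=8,j=4): S=98.4200, K−S=0.0000, hold=0.0000 ⇒ V=0.0000 continue | (k=8,j=5): S=123.3866, K−S=0.0000, hold=0.0000 ⇒ V=0.0000 continue | (k=8,j=6): S=154.6867, K−S=0.0000, hold=0.0000 ⇒ V=0.0000 continue | (k=8,j=7): S=193.9268, K−S=0.0000, hold=0.0000 ⇒ V=0.0000 continue | (k=8,j=8): S=243.1210, K−S=0.0000, hold=0.0000 ⇒ V=0.0000 continue  boundary S*=62.6201
step 7: (k=7,j=0): S=44.6105, K−S=27.1595, hold=26.9842 ⇒ V=27.1595 exercise | (k=7,j=1): S=55.9270, K−S=15.8430, hold=15.6677 ⇒ V=15.8430 exercise | (k=7,j=2): S=70.1142, K−S=1.6558, hold=5.1342 ⇒ V=5.1342 continue | (k=7,j=3): S=87.9004, K−S=0.0000, hold=0.4411 ⇒ V=0.4411 continue | (k=7,j=4): S=110.1985, K−S=0.0000, hold=0.0000 ⇒ V=0.0000 continue | (k=7,j=5): S=138.1531, K−S=0.0000, hold=0.0000 ⇒ V=0.0000 continue | (k=7,j=6): S=173.1990, K−S=0.0000, hold=0.0000 ⇒ V=0.0000 continue | (k=7,j=7): S=217.1351, K−S=0.0000, hold=0.0000 ⇒ V=0.0000 continue  boundary S*=55.9270
step 6: (k=6,j=0): S=49.9493, K−S=21.8207, hold=21.6454 ⇒ V=21.8207 exercise | (k=6,j=1): S=62.6201, K−S=9.1499, hold=10.6491 ⇒ V=10.6491 continue | (k=6,j=2): S=78.5052, K−S=0.0000, hold=2.8624 ⇒ V=2.8624 continue | (k=6,j=3): S=98.4200, K−S=0.0000, hold=0.2277 ⇒ V=0.2277 continue | (k=6,j=4): S=123.3866, K−S=0.0000, hold=0.0000 ⇒ V=0.0000 continue | (k=6,j=5): S=154.6867, K−S=0.0000, hold=0.0000 ⇒ V=0.0000 continue | (k=6,j=6): S=193.9268, K−S=0.0000, hold=0.0000 ⇒ V=0.0000 continue  boundary S*=49.9493
step 5: (k=5,j=0): S=55.9270, K−S=15.8430, hold=16.3894 ⇒ V=16.3894 continue | (k=5,j=1): S=70.1142, K−S=1.6558, hold=6.8745 ⇒ V=6.8745 continue | (k=5,j=2): S=87.9004, K−S=0.0000, hold=1.5871 ⇒ V=1.5871 continue | (k=5,j=3): S=110.1985, K−S=0.0000, hold=0.1175 ⇒ V=0.1175 continue | (k=5,j=4): S=138.1531, K−S=0.0000, hold=0.0000 ⇒ V=0.0000 continue | (k=5,j=5): S=173.1990, K−S=0.0000, hold=0.0000 ⇒ V=0.0000 continue  boundary S*=-
step 4: (k=4,j=0): S=62.6201, K−S=9.1499, hold=11.7689 ⇒ V=11.7689 continue | (k=4,j=1): S=78.5052, K−S=0.0000, hold=4.3123 ⇒ V=4.3123 continue | (k=4,j=2): S=98.4200, K−S=0.0000, hold=0.8757 ⇒ V=0.8757 continue | (k=4,j=3): S=123.3866, K−S=0.0000, hold=0.0607 ⇒ V=0.0607 continue | (k=4,j=4): S=154.6867, K−S=0.0000, hold=0.0000 ⇒ V=0.0000 continue  boundary S*=-
step 3: (k=3,j=0): S=70.1142, K−S=1.6558, hold=8.1505 ⇒ V=8.1505 continue | (k=3,j=1): S=87.9004, K−S=0.0000, hold=2.6474 ⇒ V=2.6474 continue | (k=3,j=2): S=110.1985, K−S=0.0000, hold=0.4812 ⇒ V=0.4812 continue | (k=3,j=3): S=138.1531, K−S=0.0000, hold=0.0313 ⇒ V=0.0313 continue  boundary S*=-
step 2: (k=2,j=0): S=78.5052, K−S=0.0000, hold=5.4814 ⇒ V=5.4814 continue | (k=2,j=1): S=98.4200, K−S=0.0000, hold=1.5981 ⇒ V=1.5981 continue | (k=2,j=2): S=123.3866, K−S=0.0000, hold=0.2635 ⇒ V=0.2635 continue  boundary S*=-
step 1: (k=1,j=0): S=87.9004, K−S=0.0000, hold=3.5986 ⇒ V=3.5986 continue | (k=1,j=1): S=110.1985, K−S=0.0000, hold=0.9517 ⇒ V=0.9517 continue  boundary S*=-
step 0: (k=0,j=0): S=98.4200, K−S=0.0000, hold=2.3156 ⇒ V=2.3156 continue  boundary S*=-

price = 2.3156
boundary = - - - - - - 49.9493 55.9270 62.6201
tree:
2.3156
3.5986 0.9517
5.4814 1.5981 0.2635
8.1505 2.6474 0.4812 0.0313
11.7689 4.3123 0.8757 0.0607 0.0000
16.3894 6.8745 1.5871 0.1175 0.0000 0.0000
21.8207 10.6491 2.8624 0.2277 0.0000 0.0000 0.0000
27.1595 15.8430 5.1342 0.4411 0.0000 0.0000 0.0000 0.0000
31.9277 21.8207 9.1499 0.8546 0.0000 0.0000 0.0000 0.0000 0.0000
36.1862 27.1595 15.8430 1.6558 0.0000 0.0000 0.0000 0.0000 0.0000 0.0000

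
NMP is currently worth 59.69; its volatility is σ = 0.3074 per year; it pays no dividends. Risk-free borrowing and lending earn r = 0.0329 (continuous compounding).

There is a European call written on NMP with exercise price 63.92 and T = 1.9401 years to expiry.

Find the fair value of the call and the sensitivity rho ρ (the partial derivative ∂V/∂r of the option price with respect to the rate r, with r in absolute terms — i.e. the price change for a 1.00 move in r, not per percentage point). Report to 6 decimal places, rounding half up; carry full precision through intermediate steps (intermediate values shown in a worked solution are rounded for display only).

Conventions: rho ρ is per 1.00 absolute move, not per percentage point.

σ√T = 0.3074·√1.9401 = 0.428170
d₁ = (ln(S/K) + (r+σ²/2)T) / (σ√T) = (ln(59.69/63.92) + (0.0329+0.3074²/2)·1.9401) / 0.428170 = (-0.068468 + 0.155494) / 0.428170 = 0.203252
d₂ = d₁ − σ√T = 0.203252 − 0.428170 = -0.224918
e^{−rT} = 0.938165
N(d₁) = 0.580531,  N(d₂) = 0.411021
Call price V = S·N(d₁) − K·e^{−rT}·N(d₂) = 34.651882 − 24.647936 = 10.003946
ρ = K·T·e^{−rT}·N(d₂) = 47.819460

price = 10.003946
ρ = 47.819460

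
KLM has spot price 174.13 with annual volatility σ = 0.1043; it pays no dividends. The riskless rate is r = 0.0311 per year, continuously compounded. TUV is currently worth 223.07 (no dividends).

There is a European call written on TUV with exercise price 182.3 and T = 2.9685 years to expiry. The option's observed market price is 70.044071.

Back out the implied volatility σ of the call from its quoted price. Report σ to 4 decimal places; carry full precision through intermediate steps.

At σ = 0.2612 the Black–Scholes value reproduces the quote:
σ√T = 0.2612·√2.9685 = 0.450030
d₁ = (ln(S/K) + (r+σ²/2)T) / (σ√T) = (ln(223.07/182.3) + (0.0311+0.2612²/2)·2.9685) / 0.450030 = (0.201832 + 0.193584) / 0.450030 = 0.878643
d₂ = d₁ − σ√T = 0.878643 − 0.450030 = 0.428613
e^{−rT} = 0.911813
N(d₁) = 0.810203,  N(d₂) = 0.665897
V = S·N(d₁) − K·e^{−rT}·N(d₂) = 180.731883 − 110.687812 = 70.044071 (the quoted price), and the Black–Scholes price is strictly increasing in σ, so σ is unique

sigma = 0.2612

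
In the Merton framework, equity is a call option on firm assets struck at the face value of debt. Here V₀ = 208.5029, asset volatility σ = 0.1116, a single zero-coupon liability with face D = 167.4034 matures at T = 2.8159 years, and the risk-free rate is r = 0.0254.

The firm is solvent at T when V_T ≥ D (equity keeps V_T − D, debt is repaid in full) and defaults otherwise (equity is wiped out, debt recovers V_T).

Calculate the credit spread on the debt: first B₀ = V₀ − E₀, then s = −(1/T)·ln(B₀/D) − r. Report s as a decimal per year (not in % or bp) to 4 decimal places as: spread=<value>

spread=0.0020

Work the structural quantities from V₀ = 208.5029 against face 167.4034:
d₁ = [ln(V₀/D) + (r + σ²/2)T] / (σ√T)
   = [ln(208.5029/167.4034) + (0.0254 + 0.5·0.1116²)·2.8159] / (0.1116·√2.8159)
   = [0.219546 + 0.089059] / 0.187272 = 1.647901
d₂ = d₁ − σ√T = 1.647901 − 0.187272 = 1.460629
N(d₁) = 0.950314,  N(d₂) = 0.927941,  e^(−rT) = 0.930974
E₀ = V₀·N(d₁) − D·e^(−rT)·N(d₂)
   = 208.5029·0.950314 − 167.4034·0.930974·0.927941 = 53.525109
B₀ = V₀ − E₀ = 208.5029 − 53.525109 = 154.977791
spread = −(1/T)·ln(B₀/D) − r = −(1/2.8159)·ln(154.977791/167.4034) − 0.0254 = 0.00198899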